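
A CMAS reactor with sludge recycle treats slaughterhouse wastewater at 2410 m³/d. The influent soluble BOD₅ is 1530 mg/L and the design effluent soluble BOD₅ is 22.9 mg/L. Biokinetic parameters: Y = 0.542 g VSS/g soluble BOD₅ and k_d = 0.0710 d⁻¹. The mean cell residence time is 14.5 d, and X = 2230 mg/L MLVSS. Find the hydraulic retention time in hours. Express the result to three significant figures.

From the SRT design equation V = Y Q (S₀−S) θ_c / [X (1 + k_d θ_c)] = 0.542 × 2410 × (1530 − 22.9) × 14.5 / [2230 × (1 + 0.0710 × 14.5)] = 2.85×10^7 / 4526 = 6307 m³.
τ = V/Q = 6307/2410 = 2.617 d, or 62.81 h.

τ ≈ 62.8 h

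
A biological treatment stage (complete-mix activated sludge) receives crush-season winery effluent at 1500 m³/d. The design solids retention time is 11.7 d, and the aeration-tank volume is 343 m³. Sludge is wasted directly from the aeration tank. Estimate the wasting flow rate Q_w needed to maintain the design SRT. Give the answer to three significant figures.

Q_w ≈ 29.3 m³/d

Wasting from the aeration tank: Q_w = V / θ_c = 343.0 / 11.7 = 29.32 m³/d.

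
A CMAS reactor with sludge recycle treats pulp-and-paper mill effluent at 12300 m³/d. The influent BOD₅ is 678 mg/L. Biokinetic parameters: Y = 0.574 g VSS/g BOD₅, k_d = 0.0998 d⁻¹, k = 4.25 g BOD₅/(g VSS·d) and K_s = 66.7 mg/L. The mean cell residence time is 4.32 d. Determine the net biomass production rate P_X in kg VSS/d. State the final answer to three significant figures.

For a completely mixed reactor with recycle the Lawrence–McCarty relation gives S = K_s·(1 + k_d·θ_c) / [θ_c·(Y·k − k_d) − 1] = 66.7 × (1 + 0.0998 × 4.32) / [4.32 × (0.574 × 4.25 − 0.0998) − 1] = 95.46 / 9.108 = 10.48 mg/L.
Observed yield with endogenous decay: Y_obs = Y / (1 + k_d·θ_c) = 0.574 / (1 + 0.0998 × 4.32) = 0.574 / 1.431 = 0.4011 g VSS/g BOD₅.
ΔS = 678 − 10.5 = 667.5 mg/L, so the substrate removal rate is 12300 × 667.5/1000 = 8210 kg BOD₅/d.
P_X = Y_obs · Q(S₀ − S) = 0.4011 × 8210 = 3293 kg VSS/d.

P_X ≈ 3290 kg VSS/d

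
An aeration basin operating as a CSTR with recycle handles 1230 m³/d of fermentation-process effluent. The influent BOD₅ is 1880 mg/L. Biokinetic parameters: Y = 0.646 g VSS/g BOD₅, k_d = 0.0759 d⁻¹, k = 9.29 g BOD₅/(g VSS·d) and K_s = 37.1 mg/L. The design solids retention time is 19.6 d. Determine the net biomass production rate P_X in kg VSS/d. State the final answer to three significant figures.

P_X ≈ 600 kg VSS/d

From the Monod/SRT balance for a CMAS, S = K_s·(1+k_d θ_c)/[θ_c·(Y k − k_d) − 1] = 37.1 × (1 + 0.0759 × 19.6) / [19.6 × (0.646 × 9.29 − 0.0759) − 1] = 92.29 / 115.1 = 0.8016 mg/L.
Correct the yield for decay: Y_obs = Y/(1 + k_d θ_c) = 0.646 / (1 + 0.0759 × 19.6) = 0.646 / 2.488 = 0.2597.
Substrate removed = Q·(S₀ − S) = 1230 m³/d × (1880 − 0.802) g/m³ = 2.31×10^6 g/d = 2311 kg/d.
Biomass produced: P_X = Y_obs·Q·ΔS = 0.2597 × 2311 ≈ 600.2 kg VSS/d.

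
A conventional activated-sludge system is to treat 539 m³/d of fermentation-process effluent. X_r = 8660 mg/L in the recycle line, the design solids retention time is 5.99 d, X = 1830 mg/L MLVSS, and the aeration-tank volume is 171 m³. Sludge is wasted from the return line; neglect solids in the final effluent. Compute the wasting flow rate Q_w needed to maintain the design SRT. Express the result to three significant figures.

Q_w ≈ 6.03 m³/d

θ_c = V·X/(Q_w·X_r) when wasting from the recycle, so Q_w = V·X/(θ_c·X_r) = 171.0 × 1830 / (5.99 × 8660) = 6.033 m³/d.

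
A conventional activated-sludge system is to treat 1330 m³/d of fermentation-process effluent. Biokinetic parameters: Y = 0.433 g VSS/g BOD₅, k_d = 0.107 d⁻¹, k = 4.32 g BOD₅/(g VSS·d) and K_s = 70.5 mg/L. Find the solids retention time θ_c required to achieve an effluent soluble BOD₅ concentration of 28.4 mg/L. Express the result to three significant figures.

At the target effluent, Y k S/(K_s+S) = 0.433×4.32×28.4/98.90 = 0.5371 d⁻¹.
θ_c = 1/(μ − k_d) = 1/(0.5371 − 0.107) = 1/0.4301 = 2.325 d.

θ_c ≈ 2.32 d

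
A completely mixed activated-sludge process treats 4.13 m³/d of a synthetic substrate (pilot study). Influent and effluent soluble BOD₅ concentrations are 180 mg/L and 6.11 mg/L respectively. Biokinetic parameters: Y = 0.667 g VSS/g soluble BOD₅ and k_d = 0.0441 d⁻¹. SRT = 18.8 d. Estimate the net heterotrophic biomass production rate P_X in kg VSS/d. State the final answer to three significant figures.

Observed yield with endogenous decay: Y_obs = Y / (1 + k_d·θ_c) = 0.667 / (1 + 0.0441 × 18.8) = 0.667 / 1.829 = 0.3647 g VSS/g soluble BOD₅.
Mass of soluble BOD₅ removed per day: Q(S₀ − S) = 4.13 × 173.9 g/m³ = 0.7182 kg/d.
P_X = Y_obs · Q(S₀ − S) = 0.3647 × 0.7182 = 0.2619 kg VSS/d.

P_X ≈ 0.262 kg VSS/d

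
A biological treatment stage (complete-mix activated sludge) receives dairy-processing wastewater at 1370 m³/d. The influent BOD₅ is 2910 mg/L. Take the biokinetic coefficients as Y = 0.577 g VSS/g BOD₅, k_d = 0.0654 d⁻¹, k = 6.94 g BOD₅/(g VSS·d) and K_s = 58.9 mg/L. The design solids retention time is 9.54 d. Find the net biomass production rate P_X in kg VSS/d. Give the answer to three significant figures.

From the Monod/SRT balance for a CMAS, S = K_s·(1+k_d θ_c)/[θ_c·(Y k − k_d) − 1] = 58.9 × (1 + 0.0654 × 9.54) / [9.54 × (0.577 × 6.94 − 0.0654) − 1] = 95.65 / 36.58 = 2.615 mg/L.
The observed yield is Y_obs = Y/(1 + k_d·θ_c) = 0.577 / (1 + 0.0654 × 9.54) = 0.577 / 1.624 = 0.3553 g VSS per g BOD₅ removed.
Substrate removed = Q·(S₀ − S) = 1370 m³/d × (2910 − 2.61) g/m³ = 3.98×10^6 g/d = 3983 kg/d.
Net biomass production P_X = Y_obs × Q·(S₀ − S) = 0.3553 × 3983 = 1415 kg VSS/d.

P_X ≈ 1420 kg VSS/d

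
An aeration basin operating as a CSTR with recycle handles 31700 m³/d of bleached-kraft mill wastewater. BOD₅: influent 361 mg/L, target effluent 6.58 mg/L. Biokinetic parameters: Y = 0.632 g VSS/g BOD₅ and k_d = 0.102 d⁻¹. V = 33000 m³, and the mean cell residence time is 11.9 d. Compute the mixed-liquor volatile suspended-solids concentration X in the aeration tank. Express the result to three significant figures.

X ≈ 1160 mg/L

Solving the biomass balance for X: X = Y Q (S₀−S) θ_c / [V (1+k_d θ_c)] = 0.632 × 31700 × (361 − 6.58) × 11.9 / [33000 × (1 + 0.102 × 11.9)] = 1157 mg/L.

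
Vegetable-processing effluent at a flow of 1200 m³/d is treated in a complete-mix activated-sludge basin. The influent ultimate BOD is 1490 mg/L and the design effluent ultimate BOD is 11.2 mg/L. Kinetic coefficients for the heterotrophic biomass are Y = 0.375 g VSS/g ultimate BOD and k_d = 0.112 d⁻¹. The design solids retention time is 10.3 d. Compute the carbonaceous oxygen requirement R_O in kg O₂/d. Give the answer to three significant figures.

Correct the yield for decay: Y_obs = Y/(1 + k_d θ_c) = 0.375 / (1 + 0.112 × 10.3) = 0.375 / 2.154 = 0.1741.
ΔS = 1490 − 11.2 = 1479 mg/L, so the substrate removal rate is 1200 × 1479/1000 = 1775 kg ultimate BOD/d.
Net sludge production P_X = 0.1741 × 1775 = 309.0 kg VSS/d.
R_O = Q·(S₀ − S) − 1.42·P_X = 1775 − 1.42 × 309.0 = 1336 kg O₂/d.

R_O ≈ 1340 kg O₂/d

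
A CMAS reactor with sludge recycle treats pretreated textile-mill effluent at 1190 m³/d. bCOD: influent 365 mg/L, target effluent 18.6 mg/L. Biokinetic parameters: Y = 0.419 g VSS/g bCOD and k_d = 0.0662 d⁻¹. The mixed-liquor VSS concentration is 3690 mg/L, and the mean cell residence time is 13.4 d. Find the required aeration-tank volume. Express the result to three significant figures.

From the SRT design equation V = Y Q (S₀−S) θ_c / [X (1 + k_d θ_c)] = 0.419 × 1190 × (365 − 18.6) × 13.4 / [3690 × (1 + 0.0662 × 13.4)] = 2.31×10^6 / 6963 = 332.4 m³.

V ≈ 332 m³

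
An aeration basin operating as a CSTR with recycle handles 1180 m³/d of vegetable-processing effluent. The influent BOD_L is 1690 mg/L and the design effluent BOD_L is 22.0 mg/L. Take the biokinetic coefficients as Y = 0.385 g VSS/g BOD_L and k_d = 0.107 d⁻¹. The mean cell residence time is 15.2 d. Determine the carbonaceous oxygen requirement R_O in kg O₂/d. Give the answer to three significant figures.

R_O ≈ 1560 kg O₂/d

Observed yield with endogenous decay: Y_obs = Y / (1 + k_d·θ_c) = 0.385 / (1 + 0.107 × 15.2) = 0.385 / 2.626 = 0.1466 g VSS/g BOD_L.
ΔS = 1690 − 22.0 = 1668 mg/L, so the substrate removal rate is 1180 × 1668/1000 = 1968 kg BOD_L/d.
P_X = Y_obs·Q·(S₀ − S) = 0.1466 × 1968 = 288.5 kg VSS/d.
R_O = Q·(S₀ − S) − 1.42·P_X = 1968 − 1.42 × 288.5 = 1559 kg O₂/d.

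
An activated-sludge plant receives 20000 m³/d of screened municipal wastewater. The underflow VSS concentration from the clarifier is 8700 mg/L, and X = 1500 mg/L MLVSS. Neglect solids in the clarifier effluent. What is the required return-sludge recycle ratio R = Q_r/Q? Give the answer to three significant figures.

R ≈ 0.208

R = Q_r/Q = X/(X_r − X) = 1500 / (8700 − 1500) = 0.2083.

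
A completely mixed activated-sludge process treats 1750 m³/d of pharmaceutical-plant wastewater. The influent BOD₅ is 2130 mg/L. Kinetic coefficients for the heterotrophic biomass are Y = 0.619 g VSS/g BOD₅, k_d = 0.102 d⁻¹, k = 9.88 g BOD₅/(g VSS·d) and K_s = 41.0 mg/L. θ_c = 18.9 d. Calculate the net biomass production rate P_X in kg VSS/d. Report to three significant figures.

P_X ≈ 788 kg VSS/d

From the Monod/SRT balance for a CMAS, S = K_s·(1+k_d θ_c)/[θ_c·(Y k − k_d) − 1] = 41.0 × (1 + 0.102 × 18.9) / [18.9 × (0.619 × 9.88 − 0.102) − 1] = 120.0 / 112.7 = 1.066 mg/L.
Correct the yield for decay: Y_obs = Y/(1 + k_d θ_c) = 0.619 / (1 + 0.102 × 18.9) = 0.619 / 2.928 = 0.2114.
Substrate removed = Q·(S₀ − S) = 1750 m³/d × (2130 − 1.07) g/m³ = 3.73×10^6 g/d = 3726 kg/d.
So the net sludge growth is P_X = 0.2114 × 3726 = 787.7 kg VSS/d.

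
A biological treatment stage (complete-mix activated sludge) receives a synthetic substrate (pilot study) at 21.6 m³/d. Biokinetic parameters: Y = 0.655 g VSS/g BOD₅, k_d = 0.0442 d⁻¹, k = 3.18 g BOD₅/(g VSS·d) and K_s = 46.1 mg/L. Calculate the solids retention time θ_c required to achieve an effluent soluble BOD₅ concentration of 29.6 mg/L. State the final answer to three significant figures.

Specific growth rate at S = 29.6 mg/L: μ = YkS/(K_s+S) = 0.655·3.18·29.6/(46.1+29.6) = 0.8144 d⁻¹.
1/θ_c = 0.8144 − 0.0442 = 0.7702 d⁻¹, so θ_c = 1.298 d.

θ_c ≈ 1.30 d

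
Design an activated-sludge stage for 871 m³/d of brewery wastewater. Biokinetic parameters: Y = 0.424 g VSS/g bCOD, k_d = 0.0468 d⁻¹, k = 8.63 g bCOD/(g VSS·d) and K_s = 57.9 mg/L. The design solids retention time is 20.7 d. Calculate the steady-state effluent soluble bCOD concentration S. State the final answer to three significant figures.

From the Monod/SRT balance for a CMAS, S = K_s·(1+k_d θ_c)/[θ_c·(Y k − k_d) − 1] = 57.9 × (1 + 0.0468 × 20.7) / [20.7 × (0.424 × 8.63 − 0.0468) − 1] = 114.0 / 73.78 = 1.545 mg/L.

S ≈ 1.55 mg/L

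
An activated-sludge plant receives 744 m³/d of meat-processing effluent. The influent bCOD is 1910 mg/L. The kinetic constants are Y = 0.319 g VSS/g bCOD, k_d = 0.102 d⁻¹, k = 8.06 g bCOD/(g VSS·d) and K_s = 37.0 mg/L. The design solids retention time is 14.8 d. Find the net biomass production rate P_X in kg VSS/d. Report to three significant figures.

Effluent substrate depends only on kinetics and SRT: S = K_s(1 + k_d θ_c) / [θ_c(Yk − k_d) − 1] = 37.0 × (1 + 0.102 × 14.8) / [14.8 × (0.319 × 8.06 − 0.102) − 1] = 92.86 / 35.54 = 2.612 mg/L.
The observed yield is Y_obs = Y/(1 + k_d·θ_c) = 0.319 / (1 + 0.102 × 14.8) = 0.319 / 2.510 = 0.1271 g VSS per g bCOD removed.
Mass of bCOD removed per day: Q(S₀ − S) = 744 × 1907 g/m³ = 1419 kg/d.
Biomass produced: P_X = Y_obs·Q·ΔS = 0.1271 × 1419 ≈ 180.4 kg VSS/d.

P_X ≈ 180 kg VSS/d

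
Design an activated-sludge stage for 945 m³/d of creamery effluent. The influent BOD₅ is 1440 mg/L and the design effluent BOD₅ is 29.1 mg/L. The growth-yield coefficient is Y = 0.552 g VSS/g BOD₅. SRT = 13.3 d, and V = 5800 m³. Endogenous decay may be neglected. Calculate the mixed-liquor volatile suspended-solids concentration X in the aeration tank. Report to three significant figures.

Without decay, X = Y Q (S₀−S) θ_c / V = 0.552 × 945 × (1440 − 29.1) × 13.3 / 5800 = 1688 mg/L.

X ≈ 1690 mg/L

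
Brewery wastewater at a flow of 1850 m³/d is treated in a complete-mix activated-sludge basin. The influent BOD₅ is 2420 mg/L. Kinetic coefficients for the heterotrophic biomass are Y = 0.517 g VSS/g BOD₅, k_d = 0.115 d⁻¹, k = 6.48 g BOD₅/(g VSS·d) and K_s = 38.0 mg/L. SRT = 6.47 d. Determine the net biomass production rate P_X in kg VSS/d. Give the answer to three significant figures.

P_X ≈ 1330 kg VSS/d

For a completely mixed reactor with recycle the Lawrence–McCarty relation gives S = K_s·(1 + k_d·θ_c) / [θ_c·(Y·k − k_d) − 1] = 38.0 × (1 + 0.115 × 6.47) / [6.47 × (0.517 × 6.48 − 0.115) − 1] = 66.27 / 19.93 = 3.325 mg/L.
Y_obs = Y / (1 + k_d θ_c) = 0.517 / (1 + 0.115 × 6.47) = 0.517 / 1.744 = 0.2964.
Q·(S₀ − S) = 1850 × (2420 − 3.33) × 10⁻³ = 4471 kg/d removed.
P_X = Y_obs · Q(S₀ − S) = 0.2964 × 4471 = 1325 kg VSS/d.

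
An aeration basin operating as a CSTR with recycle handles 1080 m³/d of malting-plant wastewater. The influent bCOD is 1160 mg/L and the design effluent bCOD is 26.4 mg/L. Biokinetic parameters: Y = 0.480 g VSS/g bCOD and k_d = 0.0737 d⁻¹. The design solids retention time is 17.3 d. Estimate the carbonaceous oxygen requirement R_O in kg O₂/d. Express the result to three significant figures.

Observed yield with endogenous decay: Y_obs = Y / (1 + k_d·θ_c) = 0.480 / (1 + 0.0737 × 17.3) = 0.480 / 2.275 = 0.2110 g VSS/g bCOD.
Substrate removed = Q·(S₀ − S) = 1080 m³/d × (1160 − 26.4) g/m³ = 1.22×10^6 g/d = 1224 kg/d.
Net sludge production P_X = 0.2110 × 1224 = 258.3 kg VSS/d.
R_O = Q·ΔS − 1.42 P_X = 1224 − 366.8 = 857.5 kg O₂/d.

R_O ≈ 857 kg O₂/d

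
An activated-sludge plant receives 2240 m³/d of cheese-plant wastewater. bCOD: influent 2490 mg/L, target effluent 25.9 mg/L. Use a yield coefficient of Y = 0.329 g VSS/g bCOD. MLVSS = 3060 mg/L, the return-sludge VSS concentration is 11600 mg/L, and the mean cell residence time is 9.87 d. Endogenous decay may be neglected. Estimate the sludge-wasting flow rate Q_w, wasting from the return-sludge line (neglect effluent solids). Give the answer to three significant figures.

Q_w ≈ 157 m³/d

V·X = Y·Q·ΔS·θ_c gives V = 0.329 × 2240 × (2490 − 25.9) × 9.87 / 3060 = 5857 m³.
θ_c = V·X/(Q_w·X_r) when wasting from the recycle, so Q_w = V·X/(θ_c·X_r) = 5857 × 3060 / (9.87 × 11600) = 156.5 m³/d.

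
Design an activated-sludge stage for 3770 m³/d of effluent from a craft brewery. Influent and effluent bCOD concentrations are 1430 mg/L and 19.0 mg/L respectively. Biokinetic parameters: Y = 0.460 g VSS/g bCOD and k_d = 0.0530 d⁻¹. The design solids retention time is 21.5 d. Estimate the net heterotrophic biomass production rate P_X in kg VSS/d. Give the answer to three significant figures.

P_X ≈ 1140 kg VSS/d

The observed yield is Y_obs = Y/(1 + k_d·θ_c) = 0.460 / (1 + 0.0530 × 21.5) = 0.460 / 2.139 = 0.2150 g VSS per g bCOD removed.
Mass of bCOD removed per day: Q(S₀ − S) = 3770 × 1411 g/m³ = 5319 kg/d.
Net biomass production P_X = Y_obs × Q·(S₀ − S) = 0.2150 × 5319 = 1144 kg VSS/d.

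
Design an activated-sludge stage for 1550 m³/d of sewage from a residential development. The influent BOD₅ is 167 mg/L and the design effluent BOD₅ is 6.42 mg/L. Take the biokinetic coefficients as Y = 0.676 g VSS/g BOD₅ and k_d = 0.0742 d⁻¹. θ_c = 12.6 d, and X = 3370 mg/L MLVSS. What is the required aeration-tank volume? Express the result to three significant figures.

V ≈ 325 m³

Steady-state biomass mass balance: V·X·(1 + k_d·θ_c) = Y·Q·(S₀ − S)·θ_c, so V = 0.676 × 1550 × (167 − 6.42) × 12.6 / [3370 × (1 + 0.0742 × 12.6)] = 2.12×10^6 / 6521 = 325.1 m³.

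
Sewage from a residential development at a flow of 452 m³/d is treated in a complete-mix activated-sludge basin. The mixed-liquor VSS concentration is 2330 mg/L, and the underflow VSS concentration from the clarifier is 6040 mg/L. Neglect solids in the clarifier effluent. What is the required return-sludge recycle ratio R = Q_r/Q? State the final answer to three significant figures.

R ≈ 0.628

Solids balance on the clarifier gives (1+R)X = R·X_r, so R = X/(X_r − X) = 2330 / (6040 − 2330) = 0.6280.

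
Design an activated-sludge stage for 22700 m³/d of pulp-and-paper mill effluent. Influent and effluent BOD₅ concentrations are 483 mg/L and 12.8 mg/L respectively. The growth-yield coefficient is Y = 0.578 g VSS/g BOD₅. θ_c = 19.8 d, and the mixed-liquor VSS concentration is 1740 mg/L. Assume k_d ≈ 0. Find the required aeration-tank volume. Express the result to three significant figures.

V·X = Y·Q·ΔS·θ_c gives V = 0.578 × 22700 × (483 − 12.8) × 19.8 / 1740 = 70202 m³.

V ≈ 70200 m³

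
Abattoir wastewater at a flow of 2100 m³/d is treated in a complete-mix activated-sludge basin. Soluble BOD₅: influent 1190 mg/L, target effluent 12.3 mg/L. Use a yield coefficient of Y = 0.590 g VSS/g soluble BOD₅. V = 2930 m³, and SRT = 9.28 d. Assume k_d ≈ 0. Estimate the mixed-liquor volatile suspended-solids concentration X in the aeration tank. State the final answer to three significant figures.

X = Y·Q·ΔS·θ_c / V = 0.590 × 2100 × (1190 − 12.3) × 9.28 / 2930 = 4622 mg/L.

X ≈ 4620 mg/L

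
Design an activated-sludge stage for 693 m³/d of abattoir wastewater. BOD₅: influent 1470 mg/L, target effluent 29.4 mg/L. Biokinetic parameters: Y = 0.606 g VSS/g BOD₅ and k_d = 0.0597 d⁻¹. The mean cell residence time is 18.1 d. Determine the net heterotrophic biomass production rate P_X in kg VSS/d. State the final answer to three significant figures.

P_X ≈ 291 kg VSS/d

The observed yield is Y_obs = Y/(1 + k_d·θ_c) = 0.606 / (1 + 0.0597 × 18.1) = 0.606 / 2.081 = 0.2913 g VSS per g BOD₅ removed.
ΔS = 1470 − 29.4 = 1441 mg/L, so the substrate removal rate is 693 × 1441/1000 = 998.3 kg BOD₅/d.
Biomass produced: P_X = Y_obs·Q·ΔS = 0.2913 × 998.3 ≈ 290.8 kg VSS/d.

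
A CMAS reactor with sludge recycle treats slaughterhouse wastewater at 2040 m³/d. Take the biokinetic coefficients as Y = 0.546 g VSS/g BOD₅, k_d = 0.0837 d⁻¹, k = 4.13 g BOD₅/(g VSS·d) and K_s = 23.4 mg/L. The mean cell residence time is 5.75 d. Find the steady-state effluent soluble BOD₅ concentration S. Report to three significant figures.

S ≈ 3.02 mg/L

For a completely mixed reactor with recycle the Lawrence–McCarty relation gives S = K_s·(1 + k_d·θ_c) / [θ_c·(Y·k − k_d) − 1] = 23.4 × (1 + 0.0837 × 5.75) / [5.75 × (0.546 × 4.13 − 0.0837) − 1] = 34.66 / 11.48 = 3.018 mg/L.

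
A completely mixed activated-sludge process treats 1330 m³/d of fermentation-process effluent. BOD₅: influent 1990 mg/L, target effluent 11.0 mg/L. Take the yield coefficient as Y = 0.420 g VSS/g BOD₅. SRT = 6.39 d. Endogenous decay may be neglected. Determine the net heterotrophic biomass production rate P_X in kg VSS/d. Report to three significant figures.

P_X ≈ 1110 kg VSS/d

No decay correction is needed, so Y_obs = Y = 0.420.
ΔS = 1990 − 11.0 = 1979 mg/L, so the substrate removal rate is 1330 × 1979/1000 = 2632 kg BOD₅/d.
Biomass produced: P_X = Y_obs·Q·ΔS = 0.4200 × 2632 ≈ 1105 kg VSS/d.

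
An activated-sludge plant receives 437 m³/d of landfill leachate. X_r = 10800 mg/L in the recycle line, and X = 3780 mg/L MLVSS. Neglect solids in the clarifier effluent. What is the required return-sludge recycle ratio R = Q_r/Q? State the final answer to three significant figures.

R ≈ 0.538

R = Q_r/Q = X/(X_r − X) = 3780 / (10800 − 3780) = 0.5385.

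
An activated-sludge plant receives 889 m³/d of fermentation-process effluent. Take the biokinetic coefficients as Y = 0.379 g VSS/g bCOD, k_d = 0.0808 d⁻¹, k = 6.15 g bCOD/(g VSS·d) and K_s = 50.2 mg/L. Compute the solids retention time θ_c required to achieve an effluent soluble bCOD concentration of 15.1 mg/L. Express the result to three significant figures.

θ_c ≈ 2.18 d

At the target effluent, Y k S/(K_s+S) = 0.379×6.15×15.1/65.30 = 0.5390 d⁻¹.
Then 1/θ_c = μ − k_d = 0.5390 − 0.0808 = 0.4582 d⁻¹, giving θ_c = 2.183 d.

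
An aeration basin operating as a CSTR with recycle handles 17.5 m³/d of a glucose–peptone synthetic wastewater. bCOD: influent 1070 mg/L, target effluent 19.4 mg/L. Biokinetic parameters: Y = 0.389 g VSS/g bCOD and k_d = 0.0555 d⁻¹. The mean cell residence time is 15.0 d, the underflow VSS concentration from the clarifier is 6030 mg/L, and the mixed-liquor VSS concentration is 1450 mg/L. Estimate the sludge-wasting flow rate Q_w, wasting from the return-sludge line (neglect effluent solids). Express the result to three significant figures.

Q_w ≈ 0.647 m³/d

From the SRT design equation V = Y Q (S₀−S) θ_c / [X (1 + k_d θ_c)] = 0.389 × 17.5 × (1070 − 19.4) × 15.0 / [1450 × (1 + 0.0555 × 15.0)] = 1.07×10^5 / 2657 = 40.37 m³.
Wasting from the return line (neglecting effluent solids): Q_w = V·X / (θ_c·X_r) = 40.37 × 1450 / (15.0 × 6030) = 0.6472 m³/d.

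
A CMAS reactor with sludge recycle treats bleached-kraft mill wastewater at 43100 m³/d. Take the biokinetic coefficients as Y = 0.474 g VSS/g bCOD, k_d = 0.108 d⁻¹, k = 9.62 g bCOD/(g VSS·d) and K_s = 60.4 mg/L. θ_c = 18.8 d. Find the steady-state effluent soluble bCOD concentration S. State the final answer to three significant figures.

For a completely mixed reactor with recycle the Lawrence–McCarty relation gives S = K_s·(1 + k_d·θ_c) / [θ_c·(Y·k − k_d) − 1] = 60.4 × (1 + 0.108 × 18.8) / [18.8 × (0.474 × 9.62 − 0.108) − 1] = 183.0 / 82.70 = 2.213 mg/L.

S ≈ 2.21 mg/L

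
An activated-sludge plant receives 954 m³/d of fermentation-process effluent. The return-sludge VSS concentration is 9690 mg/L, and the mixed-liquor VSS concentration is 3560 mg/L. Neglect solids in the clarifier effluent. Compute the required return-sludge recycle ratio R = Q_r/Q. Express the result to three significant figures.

Mass balance around the secondary clarifier (neglecting effluent solids): R = X / (X_r − X) = 3560 / (9690 − 3560) = 0.5808.

R ≈ 0.581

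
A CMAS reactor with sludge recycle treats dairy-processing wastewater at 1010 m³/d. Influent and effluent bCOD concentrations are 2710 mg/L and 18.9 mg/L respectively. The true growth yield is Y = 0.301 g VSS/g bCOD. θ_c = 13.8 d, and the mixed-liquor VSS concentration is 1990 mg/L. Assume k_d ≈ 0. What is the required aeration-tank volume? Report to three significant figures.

V·X = Y·Q·ΔS·θ_c gives V = 0.301 × 1010 × (2710 − 18.9) × 13.8 / 1990 = 5673 m³.

V ≈ 5670 m³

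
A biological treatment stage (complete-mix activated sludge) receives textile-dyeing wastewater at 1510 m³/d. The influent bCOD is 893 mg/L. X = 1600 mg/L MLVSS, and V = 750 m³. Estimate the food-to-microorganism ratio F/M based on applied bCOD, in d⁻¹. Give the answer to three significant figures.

F/M ≈ 1.12 d⁻¹

Food-to-microorganism ratio F/M = Q S₀ / (V X) = 1510 × 893 / (750.0 × 1600) = 1.124 d⁻¹.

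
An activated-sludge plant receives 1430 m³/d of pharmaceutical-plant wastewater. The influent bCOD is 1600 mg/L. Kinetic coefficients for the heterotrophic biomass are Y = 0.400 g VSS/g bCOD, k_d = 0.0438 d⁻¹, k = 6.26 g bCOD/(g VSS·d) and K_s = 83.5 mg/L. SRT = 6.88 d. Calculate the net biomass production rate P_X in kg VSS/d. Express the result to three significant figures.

From the Monod/SRT balance for a CMAS, S = K_s·(1+k_d θ_c)/[θ_c·(Y k − k_d) − 1] = 83.5 × (1 + 0.0438 × 6.88) / [6.88 × (0.400 × 6.26 − 0.0438) − 1] = 108.7 / 15.93 = 6.823 mg/L.
Y_obs = Y / (1 + k_d θ_c) = 0.400 / (1 + 0.0438 × 6.88) = 0.400 / 1.301 = 0.3074.
Mass of bCOD removed per day: Q(S₀ − S) = 1430 × 1593 g/m³ = 2278 kg/d.
Net biomass production P_X = Y_obs × Q·(S₀ − S) = 0.3074 × 2278 = 700.3 kg VSS/d.

P_X ≈ 700 kg VSS/d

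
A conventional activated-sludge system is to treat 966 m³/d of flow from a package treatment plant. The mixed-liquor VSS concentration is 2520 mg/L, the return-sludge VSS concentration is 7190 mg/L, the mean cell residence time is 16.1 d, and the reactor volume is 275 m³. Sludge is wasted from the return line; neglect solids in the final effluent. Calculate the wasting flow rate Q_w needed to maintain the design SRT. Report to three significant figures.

Q_w ≈ 5.99 m³/d

Q_w = (V·X)/(θ_c X_r) = 275.0 × 2520 / (16.1 × 7190) = 5.987 m³/d.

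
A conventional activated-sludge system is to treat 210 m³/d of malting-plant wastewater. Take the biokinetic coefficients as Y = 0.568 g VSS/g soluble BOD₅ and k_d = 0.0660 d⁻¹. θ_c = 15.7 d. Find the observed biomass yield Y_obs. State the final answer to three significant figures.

Y_obs = Y / (1 + k_d θ_c) = 0.568 / (1 + 0.0660 × 15.7) = 0.568 / 2.036 = 0.2790.

Y_obs ≈ 0.279 g VSS/g soluble BOD₅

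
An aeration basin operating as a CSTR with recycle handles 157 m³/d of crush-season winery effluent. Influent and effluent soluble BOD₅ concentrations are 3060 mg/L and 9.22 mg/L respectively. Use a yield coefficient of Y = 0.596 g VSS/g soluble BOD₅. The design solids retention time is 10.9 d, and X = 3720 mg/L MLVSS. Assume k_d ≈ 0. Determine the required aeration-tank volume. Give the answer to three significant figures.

V ≈ 836 m³

Biomass mass balance (decay neglected): V·X = Y·Q·(S₀ − S)·θ_c, so V = 0.596 × 157 × (3060 − 9.22) × 10.9 / 3720 = 836.5 m³.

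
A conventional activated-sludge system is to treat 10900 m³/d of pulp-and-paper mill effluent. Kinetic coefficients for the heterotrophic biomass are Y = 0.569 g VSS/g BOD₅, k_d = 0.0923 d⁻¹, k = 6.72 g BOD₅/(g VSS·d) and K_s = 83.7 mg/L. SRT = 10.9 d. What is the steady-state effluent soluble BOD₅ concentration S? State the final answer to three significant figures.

S ≈ 4.23 mg/L

Effluent substrate depends only on kinetics and SRT: S = K_s(1 + k_d θ_c) / [θ_c(Yk − k_d) − 1] = 83.7 × (1 + 0.0923 × 10.9) / [10.9 × (0.569 × 6.72 − 0.0923) − 1] = 167.9 / 39.67 = 4.232 mg/L.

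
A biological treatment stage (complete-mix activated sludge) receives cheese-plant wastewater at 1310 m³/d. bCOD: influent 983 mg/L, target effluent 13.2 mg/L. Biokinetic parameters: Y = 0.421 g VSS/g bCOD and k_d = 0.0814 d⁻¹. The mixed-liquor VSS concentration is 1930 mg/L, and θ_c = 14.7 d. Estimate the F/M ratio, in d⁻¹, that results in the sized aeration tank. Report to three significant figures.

From the SRT design equation V = Y Q (S₀−S) θ_c / [X (1 + k_d θ_c)] = 0.421 × 1310 × (983 − 13.2) × 14.7 / [1930 × (1 + 0.0814 × 14.7)] = 7.86×10^6 / 4239 = 1855 m³.
F/M = applied load / biomass = Q·S₀/(V·X) = 1310 × 983 / (1855 × 1930) = 0.3598 d⁻¹.

F/M ≈ 0.360 d⁻¹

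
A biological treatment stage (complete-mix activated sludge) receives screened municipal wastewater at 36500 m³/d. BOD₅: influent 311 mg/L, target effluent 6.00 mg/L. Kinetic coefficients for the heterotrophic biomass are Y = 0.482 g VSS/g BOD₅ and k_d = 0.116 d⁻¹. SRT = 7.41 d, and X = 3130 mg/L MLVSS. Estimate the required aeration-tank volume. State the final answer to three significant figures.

V ≈ 6830 m³

Steady-state biomass mass balance: V·X·(1 + k_d·θ_c) = Y·Q·(S₀ − S)·θ_c, so V = 0.482 × 36500 × (311 − 6.00) × 7.41 / [3130 × (1 + 0.116 × 7.41)] = 3.98×10^7 / 5820 = 6831 m³.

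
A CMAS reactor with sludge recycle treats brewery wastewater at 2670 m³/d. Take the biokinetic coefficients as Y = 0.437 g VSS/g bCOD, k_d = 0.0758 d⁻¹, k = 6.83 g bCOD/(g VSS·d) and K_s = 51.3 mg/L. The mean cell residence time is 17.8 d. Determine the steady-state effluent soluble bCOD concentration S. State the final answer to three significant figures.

From the Monod/SRT balance for a CMAS, S = K_s·(1+k_d θ_c)/[θ_c·(Y k − k_d) − 1] = 51.3 × (1 + 0.0758 × 17.8) / [17.8 × (0.437 × 6.83 − 0.0758) − 1] = 120.5 / 50.78 = 2.373 mg/L.

S ≈ 2.37 mg/L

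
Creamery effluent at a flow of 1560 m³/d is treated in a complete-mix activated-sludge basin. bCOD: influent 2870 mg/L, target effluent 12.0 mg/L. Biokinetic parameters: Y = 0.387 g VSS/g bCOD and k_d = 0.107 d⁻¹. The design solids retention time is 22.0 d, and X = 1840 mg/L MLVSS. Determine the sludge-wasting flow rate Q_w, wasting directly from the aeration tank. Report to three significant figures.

Q_w ≈ 280 m³/d

Rearranging the biomass balance for a CMAS with decay, V = Y·Q·ΔS·θ_c / [X·(1+k_d θ_c)] = 0.387 × 1560 × (2870 − 12.0) × 22.0 / [1840 × (1 + 0.107 × 22.0)] = 3.8×10^7 / 6171 = 6151 m³.
Wasting from the aeration tank: Q_w = V / θ_c = 6151 / 22.0 = 279.6 m³/d.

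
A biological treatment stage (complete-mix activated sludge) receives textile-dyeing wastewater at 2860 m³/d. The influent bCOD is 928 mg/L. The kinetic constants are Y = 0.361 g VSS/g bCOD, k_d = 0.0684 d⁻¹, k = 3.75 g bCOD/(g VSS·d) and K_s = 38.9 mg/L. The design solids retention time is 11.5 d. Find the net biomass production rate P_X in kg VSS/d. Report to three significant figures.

P_X ≈ 533 kg VSS/d

From the Monod/SRT balance for a CMAS, S = K_s·(1+k_d θ_c)/[θ_c·(Y k − k_d) − 1] = 38.9 × (1 + 0.0684 × 11.5) / [11.5 × (0.361 × 3.75 − 0.0684) − 1] = 69.50 / 13.78 = 5.043 mg/L.
The observed yield is Y_obs = Y/(1 + k_d·θ_c) = 0.361 / (1 + 0.0684 × 11.5) = 0.361 / 1.787 = 0.2021 g VSS per g bCOD removed.
ΔS = 928 − 5.04 = 923.0 mg/L, so the substrate removal rate is 2860 × 923.0/1000 = 2640 kg bCOD/d.
P_X = Y_obs · Q(S₀ − S) = 0.2021 × 2640 = 533.4 kg VSS/d.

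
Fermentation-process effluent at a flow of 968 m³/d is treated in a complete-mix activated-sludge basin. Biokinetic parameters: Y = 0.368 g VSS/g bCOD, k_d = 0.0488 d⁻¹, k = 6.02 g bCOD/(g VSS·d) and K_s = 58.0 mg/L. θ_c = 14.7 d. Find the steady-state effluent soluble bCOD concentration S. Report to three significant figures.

S ≈ 3.23 mg/L

Effluent substrate depends only on kinetics and SRT: S = K_s(1 + k_d θ_c) / [θ_c(Yk − k_d) − 1] = 58.0 × (1 + 0.0488 × 14.7) / [14.7 × (0.368 × 6.02 − 0.0488) − 1] = 99.61 / 30.85 = 3.229 mg/L.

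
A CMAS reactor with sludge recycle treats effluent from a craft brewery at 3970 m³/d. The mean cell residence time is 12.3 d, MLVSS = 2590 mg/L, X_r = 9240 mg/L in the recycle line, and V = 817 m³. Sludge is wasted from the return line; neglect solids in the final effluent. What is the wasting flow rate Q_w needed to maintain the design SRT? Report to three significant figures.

Q_w ≈ 18.6 m³/d

θ_c = V·X/(Q_w·X_r) when wasting from the recycle, so Q_w = V·X/(θ_c·X_r) = 817.0 × 2590 / (12.3 × 9240) = 18.62 m³/d.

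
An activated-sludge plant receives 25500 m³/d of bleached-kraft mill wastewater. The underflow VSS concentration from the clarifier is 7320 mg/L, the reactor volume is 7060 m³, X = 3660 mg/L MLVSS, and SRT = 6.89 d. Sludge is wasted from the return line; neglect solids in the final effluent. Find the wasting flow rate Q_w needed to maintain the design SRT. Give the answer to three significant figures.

Wasting from the return line (neglecting effluent solids): Q_w = V·X / (θ_c·X_r) = 7060 × 3660 / (6.89 × 7320) = 512.3 m³/d.

Q_w ≈ 512 m³/d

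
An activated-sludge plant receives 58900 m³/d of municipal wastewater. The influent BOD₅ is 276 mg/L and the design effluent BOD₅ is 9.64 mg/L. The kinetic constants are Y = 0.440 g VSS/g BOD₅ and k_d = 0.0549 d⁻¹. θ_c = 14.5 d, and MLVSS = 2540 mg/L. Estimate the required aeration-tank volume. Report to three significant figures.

Rearranging the biomass balance for a CMAS with decay, V = Y·Q·ΔS·θ_c / [X·(1+k_d θ_c)] = 0.440 × 58900 × (276 − 9.64) × 14.5 / [2540 × (1 + 0.0549 × 14.5)] = 1×10^8 / 4562 = 21941 m³.

V ≈ 21900 m³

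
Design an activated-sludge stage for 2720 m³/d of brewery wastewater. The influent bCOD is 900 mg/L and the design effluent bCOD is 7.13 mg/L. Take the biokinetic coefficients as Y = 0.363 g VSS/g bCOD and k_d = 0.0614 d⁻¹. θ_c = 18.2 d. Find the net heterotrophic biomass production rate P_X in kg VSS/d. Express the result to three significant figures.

Correct the yield for decay: Y_obs = Y/(1 + k_d θ_c) = 0.363 / (1 + 0.0614 × 18.2) = 0.363 / 2.117 = 0.1714.
Q·(S₀ − S) = 2720 × (900 − 7.13) × 10⁻³ = 2429 kg/d removed.
So the net sludge growth is P_X = 0.1714 × 2429 = 416.3 kg VSS/d.

P_X ≈ 416 kg VSS/d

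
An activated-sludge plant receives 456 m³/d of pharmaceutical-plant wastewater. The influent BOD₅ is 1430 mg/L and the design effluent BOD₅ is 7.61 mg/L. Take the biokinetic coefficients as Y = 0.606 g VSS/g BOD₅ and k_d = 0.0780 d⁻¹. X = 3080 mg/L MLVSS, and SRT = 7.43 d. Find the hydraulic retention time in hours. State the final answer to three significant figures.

τ ≈ 31.6 h

Steady-state biomass mass balance: V·X·(1 + k_d·θ_c) = Y·Q·(S₀ − S)·θ_c, so V = 0.606 × 456 × (1430 − 7.61) × 7.43 / [3080 × (1 + 0.0780 × 7.43)] = 2.92×10^6 / 4865 = 600.3 m³.
HRT = V/Q = 600.3 m³ / 456 m³·d⁻¹ = 1.316 d × 24 = 31.59 h.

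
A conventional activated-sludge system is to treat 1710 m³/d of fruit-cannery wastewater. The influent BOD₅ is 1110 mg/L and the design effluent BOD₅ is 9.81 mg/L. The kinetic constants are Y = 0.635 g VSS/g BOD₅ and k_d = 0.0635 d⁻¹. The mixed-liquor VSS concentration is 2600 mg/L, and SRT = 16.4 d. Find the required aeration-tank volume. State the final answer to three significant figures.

Rearranging the biomass balance for a CMAS with decay, V = Y·Q·ΔS·θ_c / [X·(1+k_d θ_c)] = 0.635 × 1710 × (1110 − 9.81) × 16.4 / [2600 × (1 + 0.0635 × 16.4)] = 1.96×10^7 / 5308 = 3691 m³.

V ≈ 3690 m³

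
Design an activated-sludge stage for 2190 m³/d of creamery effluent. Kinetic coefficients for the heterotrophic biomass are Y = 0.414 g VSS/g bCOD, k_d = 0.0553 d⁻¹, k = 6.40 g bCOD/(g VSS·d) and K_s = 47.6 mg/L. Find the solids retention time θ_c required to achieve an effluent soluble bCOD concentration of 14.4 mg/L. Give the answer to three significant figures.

θ_c ≈ 1.79 d

Specific growth rate at S = 14.4 mg/L: μ = YkS/(K_s+S) = 0.414·6.40·14.4/(47.6+14.4) = 0.6154 d⁻¹.
Then 1/θ_c = μ − k_d = 0.6154 − 0.0553 = 0.5601 d⁻¹, giving θ_c = 1.785 d.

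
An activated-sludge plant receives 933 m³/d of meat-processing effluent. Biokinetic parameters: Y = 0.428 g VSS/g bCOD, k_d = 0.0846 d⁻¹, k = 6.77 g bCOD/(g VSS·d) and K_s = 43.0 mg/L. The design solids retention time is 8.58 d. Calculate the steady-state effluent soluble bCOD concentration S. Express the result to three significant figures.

S ≈ 3.21 mg/L

Effluent substrate depends only on kinetics and SRT: S = K_s(1 + k_d θ_c) / [θ_c(Yk − k_d) − 1] = 43.0 × (1 + 0.0846 × 8.58) / [8.58 × (0.428 × 6.77 − 0.0846) − 1] = 74.21 / 23.14 = 3.208 mg/L.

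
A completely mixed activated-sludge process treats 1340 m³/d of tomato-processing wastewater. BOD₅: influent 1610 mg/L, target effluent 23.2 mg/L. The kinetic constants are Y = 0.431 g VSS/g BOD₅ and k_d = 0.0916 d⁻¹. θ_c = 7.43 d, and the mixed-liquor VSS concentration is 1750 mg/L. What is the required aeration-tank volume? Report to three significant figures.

Steady-state biomass mass balance: V·X·(1 + k_d·θ_c) = Y·Q·(S₀ − S)·θ_c, so V = 0.431 × 1340 × (1610 − 23.2) × 7.43 / [1750 × (1 + 0.0916 × 7.43)] = 6.81×10^6 / 2941 = 2315 m³.

V ≈ 2320 m³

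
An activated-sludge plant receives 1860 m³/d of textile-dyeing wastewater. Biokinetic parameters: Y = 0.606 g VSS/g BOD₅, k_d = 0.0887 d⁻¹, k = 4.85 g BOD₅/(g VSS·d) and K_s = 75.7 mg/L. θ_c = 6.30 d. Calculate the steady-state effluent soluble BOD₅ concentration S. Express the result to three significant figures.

S ≈ 6.96 mg/L

From the Monod/SRT balance for a CMAS, S = K_s·(1+k_d θ_c)/[θ_c·(Y k − k_d) − 1] = 75.7 × (1 + 0.0887 × 6.30) / [6.30 × (0.606 × 4.85 − 0.0887) − 1] = 118.0 / 16.96 = 6.959 mg/L.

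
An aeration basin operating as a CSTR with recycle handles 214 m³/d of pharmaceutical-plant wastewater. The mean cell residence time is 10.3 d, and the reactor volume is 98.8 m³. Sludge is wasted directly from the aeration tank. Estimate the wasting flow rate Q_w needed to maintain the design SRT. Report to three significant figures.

Q_w ≈ 9.59 m³/d

For wasting at MLVSS concentration, Q_w = V/θ_c = 98.80/10.3 = 9.592 m³/d.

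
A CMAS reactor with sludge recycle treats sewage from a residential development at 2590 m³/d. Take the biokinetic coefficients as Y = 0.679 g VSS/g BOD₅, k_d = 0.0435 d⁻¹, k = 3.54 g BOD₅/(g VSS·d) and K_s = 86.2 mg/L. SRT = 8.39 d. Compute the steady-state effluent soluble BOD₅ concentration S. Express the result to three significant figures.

S ≈ 6.26 mg/L

For a completely mixed reactor with recycle the Lawrence–McCarty relation gives S = K_s·(1 + k_d·θ_c) / [θ_c·(Y·k − k_d) − 1] = 86.2 × (1 + 0.0435 × 8.39) / [8.39 × (0.679 × 3.54 − 0.0435) − 1] = 117.7 / 18.80 = 6.258 mg/L.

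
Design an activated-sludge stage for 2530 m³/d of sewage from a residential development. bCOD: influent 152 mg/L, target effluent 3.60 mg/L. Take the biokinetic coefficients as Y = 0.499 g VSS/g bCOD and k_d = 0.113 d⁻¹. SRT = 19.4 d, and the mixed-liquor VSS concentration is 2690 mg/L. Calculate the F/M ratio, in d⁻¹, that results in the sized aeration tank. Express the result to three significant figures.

F/M ≈ 0.338 d⁻¹

Steady-state biomass mass balance: V·X·(1 + k_d·θ_c) = Y·Q·(S₀ − S)·θ_c, so V = 0.499 × 2530 × (152 − 3.60) × 19.4 / [2690 × (1 + 0.113 × 19.4)] = 3.63×10^6 / 8587 = 423.3 m³.
F/M = applied load / biomass = Q·S₀/(V·X) = 2530 × 152 / (423.3 × 2690) = 0.3378 d⁻¹.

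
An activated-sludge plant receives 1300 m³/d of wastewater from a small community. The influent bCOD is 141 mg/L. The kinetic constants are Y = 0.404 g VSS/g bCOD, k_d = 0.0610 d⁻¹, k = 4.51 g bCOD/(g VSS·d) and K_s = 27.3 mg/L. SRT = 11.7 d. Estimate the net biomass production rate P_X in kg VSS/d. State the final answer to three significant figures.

For a completely mixed reactor with recycle the Lawrence–McCarty relation gives S = K_s·(1 + k_d·θ_c) / [θ_c·(Y·k − k_d) − 1] = 27.3 × (1 + 0.0610 × 11.7) / [11.7 × (0.404 × 4.51 − 0.0610) − 1] = 46.78 / 19.60 = 2.386 mg/L.
Observed yield with endogenous decay: Y_obs = Y / (1 + k_d·θ_c) = 0.404 / (1 + 0.0610 × 11.7) = 0.404 / 1.714 = 0.2357 g VSS/g bCOD.
Q·(S₀ − S) = 1300 × (141 − 2.39) × 10⁻³ = 180.2 kg/d removed.
So the net sludge growth is P_X = 0.2357 × 180.2 = 42.48 kg VSS/d.

P_X ≈ 42.5 kg VSS/d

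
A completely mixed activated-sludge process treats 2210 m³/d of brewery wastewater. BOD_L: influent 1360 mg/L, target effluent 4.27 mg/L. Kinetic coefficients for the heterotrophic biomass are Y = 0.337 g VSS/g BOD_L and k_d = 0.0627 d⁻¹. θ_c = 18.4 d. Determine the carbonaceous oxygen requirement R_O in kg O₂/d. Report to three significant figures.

R_O ≈ 2330 kg O₂/d

Observed yield with endogenous decay: Y_obs = Y / (1 + k_d·θ_c) = 0.337 / (1 + 0.0627 × 18.4) = 0.337 / 2.154 = 0.1565 g VSS/g BOD_L.
Mass of BOD_L removed per day: Q(S₀ − S) = 2210 × 1356 g/m³ = 2996 kg/d.
P_X = Y_obs·Q·(S₀ − S) = 0.1565 × 2996 = 468.8 kg VSS/d.
R_O = Q·(S₀ − S) − 1.42·P_X = 2996 − 1.42 × 468.8 = 2330 kg O₂/d.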